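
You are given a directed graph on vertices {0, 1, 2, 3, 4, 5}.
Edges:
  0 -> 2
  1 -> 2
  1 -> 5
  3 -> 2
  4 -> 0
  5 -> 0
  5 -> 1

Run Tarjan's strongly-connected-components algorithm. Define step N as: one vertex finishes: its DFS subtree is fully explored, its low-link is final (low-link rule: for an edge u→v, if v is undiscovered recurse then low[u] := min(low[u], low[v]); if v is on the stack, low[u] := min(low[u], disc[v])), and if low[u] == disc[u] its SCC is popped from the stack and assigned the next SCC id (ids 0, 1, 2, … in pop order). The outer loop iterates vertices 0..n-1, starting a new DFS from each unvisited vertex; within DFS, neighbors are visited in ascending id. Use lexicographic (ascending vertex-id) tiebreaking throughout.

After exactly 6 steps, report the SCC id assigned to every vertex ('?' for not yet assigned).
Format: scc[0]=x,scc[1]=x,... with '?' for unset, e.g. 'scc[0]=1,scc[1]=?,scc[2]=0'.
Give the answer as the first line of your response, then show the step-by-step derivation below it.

scc[0]=1,scc[1]=2,scc[2]=0,scc[3]=3,scc[4]=4,scc[5]=2

step 1: low=(low[0]=0,low[1]=?,low[2]=1,low[3]=?,low[4]=?,low[5]=?); scc=(scc[0]=?,scc[1]=?,scc[2]=0,scc[3]=?,scc[4]=?,scc[5]=?)
step 2: low=(low[0]=0,low[1]=?,low[2]=1,low[3]=?,low[4]=?,low[5]=?); scc=(scc[0]=1,scc[1]=?,scc[2]=0,scc[3]=?,scc[4]=?,scc[5]=?)
step 3: low=(low[0]=0,low[1]=2,low[2]=1,low[3]=?,low[4]=?,low[5]=2); scc=(scc[0]=1,scc[1]=?,scc[2]=0,scc[3]=?,scc[4]=?,scc[5]=?)
step 4: low=(low[0]=0,low[1]=2,low[2]=1,low[3]=?,low[4]=?,low[5]=2); scc=(scc[0]=1,scc[1]=2,scc[2]=0,scc[3]=?,scc[4]=?,scc[5]=2)
step 5: low=(low[0]=0,low[1]=2,low[2]=1,low[3]=4,low[4]=?,low[5]=2); scc=(scc[0]=1,scc[1]=2,scc[2]=0,scc[3]=3,scc[4]=?,scc[5]=2)
step 6: low=(low[0]=0,low[1]=2,low[2]=1,low[3]=4,low[4]=5,low[5]=2); scc=(scc[0]=1,scc[1]=2,scc[2]=0,scc[3]=3,scc[4]=4,scc[5]=2)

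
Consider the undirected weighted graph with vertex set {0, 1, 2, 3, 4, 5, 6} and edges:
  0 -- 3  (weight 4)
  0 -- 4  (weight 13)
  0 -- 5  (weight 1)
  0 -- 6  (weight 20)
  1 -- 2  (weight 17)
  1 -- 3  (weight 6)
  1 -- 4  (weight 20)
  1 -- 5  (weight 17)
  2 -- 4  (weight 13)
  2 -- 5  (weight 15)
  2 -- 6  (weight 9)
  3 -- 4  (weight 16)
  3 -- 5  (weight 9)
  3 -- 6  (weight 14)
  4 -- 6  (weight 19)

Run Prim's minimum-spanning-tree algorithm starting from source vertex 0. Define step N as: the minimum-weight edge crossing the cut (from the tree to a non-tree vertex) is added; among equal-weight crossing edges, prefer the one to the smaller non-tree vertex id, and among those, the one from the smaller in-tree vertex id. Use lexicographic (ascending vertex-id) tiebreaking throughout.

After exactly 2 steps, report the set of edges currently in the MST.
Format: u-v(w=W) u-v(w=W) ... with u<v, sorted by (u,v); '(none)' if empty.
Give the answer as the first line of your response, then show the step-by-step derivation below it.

0-3(w=4) 0-5(w=1)

step 1: add edge 0-5 (w=1); MST = {0-5(w=1)}
step 2: add edge 0-3 (w=4); MST = {0-3(w=4) 0-5(w=1)}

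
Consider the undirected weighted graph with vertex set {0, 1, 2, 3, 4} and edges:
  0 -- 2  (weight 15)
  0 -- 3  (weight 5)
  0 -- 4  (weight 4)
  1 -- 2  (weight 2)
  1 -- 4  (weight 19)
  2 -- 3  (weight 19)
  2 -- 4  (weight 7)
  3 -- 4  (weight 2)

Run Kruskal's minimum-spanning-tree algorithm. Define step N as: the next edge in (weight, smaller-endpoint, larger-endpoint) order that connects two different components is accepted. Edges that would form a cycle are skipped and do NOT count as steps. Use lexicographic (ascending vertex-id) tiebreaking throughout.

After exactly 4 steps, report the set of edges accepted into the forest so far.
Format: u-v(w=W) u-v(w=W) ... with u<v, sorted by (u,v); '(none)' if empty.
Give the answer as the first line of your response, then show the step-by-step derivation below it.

0-4(w=4) 1-2(w=2) 2-4(w=7) 3-4(w=2)

step 1: add edge 1-2 (w=2); MST = {1-2(w=2)}
step 2: add edge 3-4 (w=2); MST = {1-2(w=2) 3-4(w=2)}
step 3: add edge 0-4 (w=4); MST = {0-4(w=4) 1-2(w=2) 3-4(w=2)}
step 4: add edge 2-4 (w=7); MST = {0-4(w=4) 1-2(w=2) 2-4(w=7) 3-4(w=2)}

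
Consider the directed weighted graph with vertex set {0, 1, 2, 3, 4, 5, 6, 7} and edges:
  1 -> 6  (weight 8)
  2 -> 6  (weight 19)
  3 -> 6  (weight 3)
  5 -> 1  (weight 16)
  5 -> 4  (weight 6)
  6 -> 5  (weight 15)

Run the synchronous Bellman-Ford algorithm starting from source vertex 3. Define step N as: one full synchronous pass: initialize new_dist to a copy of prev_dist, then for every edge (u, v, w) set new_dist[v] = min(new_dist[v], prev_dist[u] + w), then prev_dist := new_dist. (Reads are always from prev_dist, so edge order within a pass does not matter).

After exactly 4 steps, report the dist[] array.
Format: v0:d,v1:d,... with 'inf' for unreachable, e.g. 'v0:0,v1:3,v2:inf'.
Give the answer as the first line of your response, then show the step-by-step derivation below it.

v0:inf,v1:34,v2:inf,v3:0,v4:24,v5:18,v6:3,v7:inf

step 1: dist = v0:inf,v1:inf,v2:inf,v3:0,v4:inf,v5:inf,v6:3,v7:inf
step 2: dist = v0:inf,v1:inf,v2:inf,v3:0,v4:inf,v5:18,v6:3,v7:inf
step 3: dist = v0:inf,v1:34,v2:inf,v3:0,v4:24,v5:18,v6:3,v7:inf
step 4: dist = v0:inf,v1:34,v2:inf,v3:0,v4:24,v5:18,v6:3,v7:inf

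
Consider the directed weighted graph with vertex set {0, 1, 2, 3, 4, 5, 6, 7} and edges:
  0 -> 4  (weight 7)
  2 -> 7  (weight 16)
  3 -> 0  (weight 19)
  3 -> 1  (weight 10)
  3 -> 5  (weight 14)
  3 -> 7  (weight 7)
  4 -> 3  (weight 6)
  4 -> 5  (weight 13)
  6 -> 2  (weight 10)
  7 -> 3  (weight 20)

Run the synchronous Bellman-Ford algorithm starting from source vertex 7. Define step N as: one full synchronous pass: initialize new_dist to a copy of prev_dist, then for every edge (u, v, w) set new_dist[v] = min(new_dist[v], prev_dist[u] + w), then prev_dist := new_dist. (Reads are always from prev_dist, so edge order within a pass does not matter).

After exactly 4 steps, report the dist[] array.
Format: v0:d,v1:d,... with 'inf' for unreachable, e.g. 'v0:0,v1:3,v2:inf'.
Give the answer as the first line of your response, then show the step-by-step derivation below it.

v0:39,v1:30,v2:inf,v3:20,v4:46,v5:34,v6:inf,v7:0

step 1: dist = v0:inf,v1:inf,v2:inf,v3:20,v4:inf,v5:inf,v6:inf,v7:0
step 2: dist = v0:39,v1:30,v2:inf,v3:20,v4:inf,v5:34,v6:inf,v7:0
step 3: dist = v0:39,v1:30,v2:inf,v3:20,v4:46,v5:34,v6:inf,v7:0
step 4: dist = v0:39,v1:30,v2:inf,v3:20,v4:46,v5:34,v6:inf,v7:0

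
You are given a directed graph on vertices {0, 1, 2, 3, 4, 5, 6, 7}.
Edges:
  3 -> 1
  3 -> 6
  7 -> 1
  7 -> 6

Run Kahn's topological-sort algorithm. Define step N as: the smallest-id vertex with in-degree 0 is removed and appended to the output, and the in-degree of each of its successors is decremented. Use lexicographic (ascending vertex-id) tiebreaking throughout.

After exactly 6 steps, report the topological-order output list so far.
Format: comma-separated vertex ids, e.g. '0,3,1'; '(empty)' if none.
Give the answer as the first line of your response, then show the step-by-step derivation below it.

0,2,3,4,5,7

step 1: output 0; order=[0]; indeg=(0,2,0,0,0,0,2,0)
step 2: output 2; order=[0,2]; indeg=(0,2,0,0,0,0,2,0)
step 3: output 3; order=[0,2,3]; indeg=(0,1,0,0,0,0,1,0)
step 4: output 4; order=[0,2,3,4]; indeg=(0,1,0,0,0,0,1,0)
step 5: output 5; order=[0,2,3,4,5]; indeg=(0,1,0,0,0,0,1,0)
step 6: output 7; order=[0,2,3,4,5,7]; indeg=(0,0,0,0,0,0,0,0)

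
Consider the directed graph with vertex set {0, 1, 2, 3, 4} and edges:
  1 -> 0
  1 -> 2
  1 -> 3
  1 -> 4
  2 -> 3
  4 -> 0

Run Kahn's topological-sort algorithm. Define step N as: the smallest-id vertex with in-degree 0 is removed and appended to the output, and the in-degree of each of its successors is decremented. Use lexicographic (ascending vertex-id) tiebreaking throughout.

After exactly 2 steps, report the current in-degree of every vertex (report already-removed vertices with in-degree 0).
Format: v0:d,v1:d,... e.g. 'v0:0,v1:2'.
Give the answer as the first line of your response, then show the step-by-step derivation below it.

v0:1,v1:0,v2:0,v3:0,v4:0

step 1: output 1; order=[1]; indeg=(1,0,0,1,0)
step 2: output 2; order=[1,2]; indeg=(1,0,0,0,0)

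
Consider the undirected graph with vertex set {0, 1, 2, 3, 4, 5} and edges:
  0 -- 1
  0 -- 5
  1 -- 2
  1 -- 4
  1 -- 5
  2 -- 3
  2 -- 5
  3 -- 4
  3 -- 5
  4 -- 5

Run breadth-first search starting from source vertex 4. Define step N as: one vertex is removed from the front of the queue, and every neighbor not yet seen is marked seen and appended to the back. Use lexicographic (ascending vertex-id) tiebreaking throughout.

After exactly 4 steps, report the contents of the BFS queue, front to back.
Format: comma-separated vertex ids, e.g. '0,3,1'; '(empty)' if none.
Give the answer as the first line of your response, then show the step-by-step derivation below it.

0,2

step 1: dequeue 4; queue=[1,3,5]; order=4
step 2: dequeue 1; queue=[3,5,0,2]; order=4,1
step 3: dequeue 3; queue=[5,0,2]; order=4,1,3
step 4: dequeue 5; queue=[0,2]; order=4,1,3,5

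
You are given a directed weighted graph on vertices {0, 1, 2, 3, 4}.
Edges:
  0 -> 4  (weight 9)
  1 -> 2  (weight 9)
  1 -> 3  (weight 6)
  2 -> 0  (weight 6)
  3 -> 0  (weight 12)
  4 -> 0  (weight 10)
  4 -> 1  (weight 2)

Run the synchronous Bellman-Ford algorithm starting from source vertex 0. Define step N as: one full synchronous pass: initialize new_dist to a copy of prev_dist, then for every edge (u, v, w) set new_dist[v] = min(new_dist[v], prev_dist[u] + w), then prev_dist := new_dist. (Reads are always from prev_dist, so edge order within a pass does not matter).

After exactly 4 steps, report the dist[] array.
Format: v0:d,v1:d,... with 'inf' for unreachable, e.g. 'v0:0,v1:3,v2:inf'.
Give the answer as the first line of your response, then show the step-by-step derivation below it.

v0:0,v1:11,v2:20,v3:17,v4:9

step 1: dist = v0:0,v1:inf,v2:inf,v3:inf,v4:9
step 2: dist = v0:0,v1:11,v2:inf,v3:inf,v4:9
step 3: dist = v0:0,v1:11,v2:20,v3:17,v4:9
step 4: dist = v0:0,v1:11,v2:20,v3:17,v4:9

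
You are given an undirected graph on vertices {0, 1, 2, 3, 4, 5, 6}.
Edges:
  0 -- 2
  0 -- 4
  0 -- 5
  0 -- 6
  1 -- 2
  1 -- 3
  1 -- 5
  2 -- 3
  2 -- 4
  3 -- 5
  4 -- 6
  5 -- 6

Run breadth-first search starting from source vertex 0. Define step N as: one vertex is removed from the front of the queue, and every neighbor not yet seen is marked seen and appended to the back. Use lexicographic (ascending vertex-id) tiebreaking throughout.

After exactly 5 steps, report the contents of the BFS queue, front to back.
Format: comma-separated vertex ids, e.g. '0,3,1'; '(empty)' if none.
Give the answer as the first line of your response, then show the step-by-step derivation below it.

1,3

step 1: dequeue 0; queue=[2,4,5,6]; order=0
step 2: dequeue 2; queue=[4,5,6,1,3]; order=0,2
step 3: dequeue 4; queue=[5,6,1,3]; order=0,2,4
step 4: dequeue 5; queue=[6,1,3]; order=0,2,4,5
step 5: dequeue 6; queue=[1,3]; order=0,2,4,5,6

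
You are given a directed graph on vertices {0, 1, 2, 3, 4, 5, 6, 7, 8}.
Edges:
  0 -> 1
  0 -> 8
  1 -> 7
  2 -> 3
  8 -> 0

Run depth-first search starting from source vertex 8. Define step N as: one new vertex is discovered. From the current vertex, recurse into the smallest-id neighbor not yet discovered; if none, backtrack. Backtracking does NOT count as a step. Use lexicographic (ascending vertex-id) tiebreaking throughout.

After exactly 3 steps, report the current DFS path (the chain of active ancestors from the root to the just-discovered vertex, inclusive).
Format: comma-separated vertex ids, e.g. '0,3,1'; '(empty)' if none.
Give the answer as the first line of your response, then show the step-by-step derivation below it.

8,0,1

step 1: discover 8; path=8; order=8
step 2: discover 0; path=8>0; order=8,0
step 3: discover 1; path=8>0>1; order=8,0,1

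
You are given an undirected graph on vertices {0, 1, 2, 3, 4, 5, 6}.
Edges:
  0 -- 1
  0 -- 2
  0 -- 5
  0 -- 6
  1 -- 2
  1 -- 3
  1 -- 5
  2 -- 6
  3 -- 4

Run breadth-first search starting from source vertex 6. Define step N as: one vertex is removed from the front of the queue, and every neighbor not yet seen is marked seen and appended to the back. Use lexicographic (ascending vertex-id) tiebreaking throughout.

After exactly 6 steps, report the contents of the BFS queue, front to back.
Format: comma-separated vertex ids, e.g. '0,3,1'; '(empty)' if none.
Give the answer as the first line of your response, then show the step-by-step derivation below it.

4

step 1: dequeue 6; queue=[0,2]; order=6
step 2: dequeue 0; queue=[2,1,5]; order=6,0
step 3: dequeue 2; queue=[1,5]; order=6,0,2
step 4: dequeue 1; queue=[5,3]; order=6,0,2,1
step 5: dequeue 5; queue=[3]; order=6,0,2,1,5
step 6: dequeue 3; queue=[4]; order=6,0,2,1,5,3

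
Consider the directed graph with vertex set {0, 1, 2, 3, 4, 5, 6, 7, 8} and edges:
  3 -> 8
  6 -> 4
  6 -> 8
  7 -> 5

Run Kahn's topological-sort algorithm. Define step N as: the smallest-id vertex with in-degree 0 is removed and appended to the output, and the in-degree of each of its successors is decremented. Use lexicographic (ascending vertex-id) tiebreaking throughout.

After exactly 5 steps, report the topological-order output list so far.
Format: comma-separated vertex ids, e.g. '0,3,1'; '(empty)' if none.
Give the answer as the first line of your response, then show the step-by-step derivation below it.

0,1,2,3,6

step 1: output 0; order=[0]; indeg=(0,0,0,0,1,1,0,0,2)
step 2: output 1; order=[0,1]; indeg=(0,0,0,0,1,1,0,0,2)
step 3: output 2; order=[0,1,2]; indeg=(0,0,0,0,1,1,0,0,2)
step 4: output 3; order=[0,1,2,3]; indeg=(0,0,0,0,1,1,0,0,1)
step 5: output 6; order=[0,1,2,3,6]; indeg=(0,0,0,0,0,1,0,0,0)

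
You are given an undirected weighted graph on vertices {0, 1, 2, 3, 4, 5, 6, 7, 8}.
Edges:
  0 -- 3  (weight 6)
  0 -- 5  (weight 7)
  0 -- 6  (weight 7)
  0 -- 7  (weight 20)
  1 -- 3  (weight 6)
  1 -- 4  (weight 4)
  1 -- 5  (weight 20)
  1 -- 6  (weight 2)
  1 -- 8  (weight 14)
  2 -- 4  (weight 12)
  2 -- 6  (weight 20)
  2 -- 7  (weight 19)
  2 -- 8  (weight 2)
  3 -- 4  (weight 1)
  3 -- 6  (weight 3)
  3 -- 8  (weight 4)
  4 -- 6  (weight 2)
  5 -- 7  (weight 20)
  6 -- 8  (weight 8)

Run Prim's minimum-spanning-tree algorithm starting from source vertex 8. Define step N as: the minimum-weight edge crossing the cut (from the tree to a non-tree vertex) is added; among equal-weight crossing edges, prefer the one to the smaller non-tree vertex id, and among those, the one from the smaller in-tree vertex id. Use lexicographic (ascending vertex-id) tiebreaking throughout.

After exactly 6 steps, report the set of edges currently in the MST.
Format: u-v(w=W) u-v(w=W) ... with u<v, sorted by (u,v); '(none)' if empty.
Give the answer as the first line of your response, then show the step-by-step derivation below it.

0-3(w=6) 1-6(w=2) 2-8(w=2) 3-4(w=1) 3-8(w=4) 4-6(w=2)

step 1: add edge 2-8 (w=2); MST = {2-8(w=2)}
step 2: add edge 3-8 (w=4); MST = {2-8(w=2) 3-8(w=4)}
step 3: add edge 3-4 (w=1); MST = {2-8(w=2) 3-4(w=1) 3-8(w=4)}
step 4: add edge 4-6 (w=2); MST = {2-8(w=2) 3-4(w=1) 3-8(w=4) 4-6(w=2)}
step 5: add edge 1-6 (w=2); MST = {1-6(w=2) 2-8(w=2) 3-4(w=1) 3-8(w=4) 4-6(w=2)}
step 6: add edge 0-3 (w=6); MST = {0-3(w=6) 1-6(w=2) 2-8(w=2) 3-4(w=1) 3-8(w=4) 4-6(w=2)}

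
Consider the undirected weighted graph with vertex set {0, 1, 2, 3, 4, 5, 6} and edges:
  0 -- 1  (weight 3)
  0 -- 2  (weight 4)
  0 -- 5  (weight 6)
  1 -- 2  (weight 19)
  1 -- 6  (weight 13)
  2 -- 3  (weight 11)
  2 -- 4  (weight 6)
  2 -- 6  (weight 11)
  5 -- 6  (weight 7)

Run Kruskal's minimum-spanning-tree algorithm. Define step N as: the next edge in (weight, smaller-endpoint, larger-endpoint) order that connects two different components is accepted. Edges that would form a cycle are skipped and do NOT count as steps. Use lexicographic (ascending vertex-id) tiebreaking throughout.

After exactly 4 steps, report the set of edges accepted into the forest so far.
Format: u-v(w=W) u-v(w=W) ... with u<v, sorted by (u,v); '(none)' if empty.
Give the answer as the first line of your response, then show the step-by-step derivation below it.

0-1(w=3) 0-2(w=4) 0-5(w=6) 2-4(w=6)

step 1: add edge 0-1 (w=3); MST = {0-1(w=3)}
step 2: add edge 0-2 (w=4); MST = {0-1(w=3) 0-2(w=4)}
step 3: add edge 0-5 (w=6); MST = {0-1(w=3) 0-2(w=4) 0-5(w=6)}
step 4: add edge 2-4 (w=6); MST = {0-1(w=3) 0-2(w=4) 0-5(w=6) 2-4(w=6)}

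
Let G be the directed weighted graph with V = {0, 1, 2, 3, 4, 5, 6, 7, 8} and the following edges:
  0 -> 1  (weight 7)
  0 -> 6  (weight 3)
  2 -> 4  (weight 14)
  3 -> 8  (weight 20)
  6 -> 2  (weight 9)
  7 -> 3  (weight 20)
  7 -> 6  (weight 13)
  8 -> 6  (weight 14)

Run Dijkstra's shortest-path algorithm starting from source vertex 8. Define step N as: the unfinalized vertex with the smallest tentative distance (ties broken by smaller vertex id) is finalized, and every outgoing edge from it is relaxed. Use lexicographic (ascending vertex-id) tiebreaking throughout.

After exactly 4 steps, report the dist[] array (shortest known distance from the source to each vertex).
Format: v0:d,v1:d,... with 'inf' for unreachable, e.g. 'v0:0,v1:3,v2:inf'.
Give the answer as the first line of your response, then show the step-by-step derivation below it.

v0:inf,v1:inf,v2:23,v3:inf,v4:37,v5:inf,v6:14,v7:inf,v8:0

step 1: dist = v0:inf,v1:inf,v2:inf,v3:inf,v4:inf,v5:inf,v6:14,v7:inf,v8:0
step 2: dist = v0:inf,v1:inf,v2:23,v3:inf,v4:inf,v5:inf,v6:14,v7:inf,v8:0
step 3: dist = v0:inf,v1:inf,v2:23,v3:inf,v4:37,v5:inf,v6:14,v7:inf,v8:0
step 4: dist = v0:inf,v1:inf,v2:23,v3:inf,v4:37,v5:inf,v6:14,v7:inf,v8:0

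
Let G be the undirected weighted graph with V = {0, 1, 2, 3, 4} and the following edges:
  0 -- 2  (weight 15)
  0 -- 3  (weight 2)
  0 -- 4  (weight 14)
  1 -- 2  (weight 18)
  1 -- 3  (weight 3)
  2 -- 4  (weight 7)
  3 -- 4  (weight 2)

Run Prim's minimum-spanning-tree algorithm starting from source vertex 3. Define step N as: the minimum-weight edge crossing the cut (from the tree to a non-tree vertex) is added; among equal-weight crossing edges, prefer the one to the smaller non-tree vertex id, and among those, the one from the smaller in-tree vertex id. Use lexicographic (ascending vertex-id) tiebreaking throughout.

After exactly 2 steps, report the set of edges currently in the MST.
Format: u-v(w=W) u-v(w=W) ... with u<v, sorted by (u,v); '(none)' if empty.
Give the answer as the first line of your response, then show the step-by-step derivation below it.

0-3(w=2) 3-4(w=2)

step 1: add edge 0-3 (w=2); MST = {0-3(w=2)}
step 2: add edge 3-4 (w=2); MST = {0-3(w=2) 3-4(w=2)}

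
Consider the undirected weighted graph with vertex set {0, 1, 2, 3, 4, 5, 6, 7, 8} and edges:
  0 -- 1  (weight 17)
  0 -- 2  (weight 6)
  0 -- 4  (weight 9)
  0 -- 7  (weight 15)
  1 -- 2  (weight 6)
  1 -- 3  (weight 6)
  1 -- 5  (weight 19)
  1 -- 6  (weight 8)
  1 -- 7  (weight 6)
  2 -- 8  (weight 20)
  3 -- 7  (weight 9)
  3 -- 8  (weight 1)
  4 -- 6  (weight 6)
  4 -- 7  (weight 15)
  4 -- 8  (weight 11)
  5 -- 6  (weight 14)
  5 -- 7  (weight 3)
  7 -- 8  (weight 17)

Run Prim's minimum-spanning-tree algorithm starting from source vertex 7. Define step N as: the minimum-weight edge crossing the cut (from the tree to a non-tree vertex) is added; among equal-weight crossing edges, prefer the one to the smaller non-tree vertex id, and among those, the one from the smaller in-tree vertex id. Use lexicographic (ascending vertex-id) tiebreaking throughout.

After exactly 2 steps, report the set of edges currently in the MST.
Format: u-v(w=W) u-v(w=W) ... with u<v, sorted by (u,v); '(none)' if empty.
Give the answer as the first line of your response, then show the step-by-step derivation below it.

1-7(w=6) 5-7(w=3)

step 1: add edge 5-7 (w=3); MST = {5-7(w=3)}
step 2: add edge 1-7 (w=6); MST = {1-7(w=6) 5-7(w=3)}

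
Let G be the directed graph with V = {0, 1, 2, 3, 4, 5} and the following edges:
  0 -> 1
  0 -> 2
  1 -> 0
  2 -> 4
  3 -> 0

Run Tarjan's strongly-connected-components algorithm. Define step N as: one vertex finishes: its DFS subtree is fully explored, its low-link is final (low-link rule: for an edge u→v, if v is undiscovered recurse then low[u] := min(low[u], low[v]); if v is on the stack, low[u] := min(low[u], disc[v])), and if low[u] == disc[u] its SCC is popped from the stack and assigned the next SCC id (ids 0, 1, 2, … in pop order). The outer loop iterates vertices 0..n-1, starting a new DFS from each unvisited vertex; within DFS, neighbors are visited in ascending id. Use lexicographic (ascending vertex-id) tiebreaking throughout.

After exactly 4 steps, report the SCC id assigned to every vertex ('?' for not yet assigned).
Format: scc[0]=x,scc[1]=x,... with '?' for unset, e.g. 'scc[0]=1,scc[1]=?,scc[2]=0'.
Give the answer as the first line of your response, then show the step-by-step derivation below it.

scc[0]=2,scc[1]=2,scc[2]=1,scc[3]=?,scc[4]=0,scc[5]=?

step 1: low=(low[0]=0,low[1]=0,low[2]=?,low[3]=?,low[4]=?,low[5]=?); scc=(scc[0]=?,scc[1]=?,scc[2]=?,scc[3]=?,scc[4]=?,scc[5]=?)
step 2: low=(low[0]=0,low[1]=0,low[2]=2,low[3]=?,low[4]=3,low[5]=?); scc=(scc[0]=?,scc[1]=?,scc[2]=?,scc[3]=?,scc[4]=0,scc[5]=?)
step 3: low=(low[0]=0,low[1]=0,low[2]=2,low[3]=?,low[4]=3,low[5]=?); scc=(scc[0]=?,scc[1]=?,scc[2]=1,scc[3]=?,scc[4]=0,scc[5]=?)
step 4: low=(low[0]=0,low[1]=0,low[2]=2,low[3]=?,low[4]=3,low[5]=?); scc=(scc[0]=2,scc[1]=2,scc[2]=1,scc[3]=?,scc[4]=0,scc[5]=?)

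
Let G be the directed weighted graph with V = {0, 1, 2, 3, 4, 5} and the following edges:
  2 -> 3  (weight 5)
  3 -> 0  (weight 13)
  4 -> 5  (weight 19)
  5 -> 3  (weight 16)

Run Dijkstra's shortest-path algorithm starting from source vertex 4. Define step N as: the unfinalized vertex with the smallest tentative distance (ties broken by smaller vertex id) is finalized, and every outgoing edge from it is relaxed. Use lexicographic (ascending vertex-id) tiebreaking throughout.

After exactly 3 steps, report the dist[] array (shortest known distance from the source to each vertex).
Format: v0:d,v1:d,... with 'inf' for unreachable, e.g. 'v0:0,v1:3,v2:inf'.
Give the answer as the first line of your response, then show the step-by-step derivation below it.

v0:48,v1:inf,v2:inf,v3:35,v4:0,v5:19

step 1: dist = v0:inf,v1:inf,v2:inf,v3:inf,v4:0,v5:19
step 2: dist = v0:inf,v1:inf,v2:inf,v3:35,v4:0,v5:19
step 3: dist = v0:48,v1:inf,v2:inf,v3:35,v4:0,v5:19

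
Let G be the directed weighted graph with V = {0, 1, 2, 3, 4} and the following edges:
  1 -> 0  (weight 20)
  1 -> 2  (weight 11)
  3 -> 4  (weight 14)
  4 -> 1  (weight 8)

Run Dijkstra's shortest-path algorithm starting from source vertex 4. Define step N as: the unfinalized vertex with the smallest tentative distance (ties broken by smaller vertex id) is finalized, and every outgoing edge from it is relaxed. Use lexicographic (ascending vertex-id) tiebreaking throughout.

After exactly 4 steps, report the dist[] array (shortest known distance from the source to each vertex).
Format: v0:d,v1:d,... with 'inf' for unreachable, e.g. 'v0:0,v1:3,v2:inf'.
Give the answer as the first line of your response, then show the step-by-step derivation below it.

v0:28,v1:8,v2:19,v3:inf,v4:0

step 1: dist = v0:inf,v1:8,v2:inf,v3:inf,v4:0
step 2: dist = v0:28,v1:8,v2:19,v3:inf,v4:0
step 3: dist = v0:28,v1:8,v2:19,v3:inf,v4:0
step 4: dist = v0:28,v1:8,v2:19,v3:inf,v4:0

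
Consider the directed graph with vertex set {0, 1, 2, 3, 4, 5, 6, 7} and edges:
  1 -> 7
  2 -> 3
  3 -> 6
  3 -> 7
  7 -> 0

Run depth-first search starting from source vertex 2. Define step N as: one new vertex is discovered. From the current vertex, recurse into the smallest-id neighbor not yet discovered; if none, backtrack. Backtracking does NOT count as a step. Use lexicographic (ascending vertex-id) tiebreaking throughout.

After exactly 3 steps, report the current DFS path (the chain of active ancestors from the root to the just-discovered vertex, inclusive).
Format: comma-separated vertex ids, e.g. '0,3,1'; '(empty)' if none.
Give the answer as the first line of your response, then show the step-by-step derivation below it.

2,3,6

step 1: discover 2; path=2; order=2
step 2: discover 3; path=2>3; order=2,3
step 3: discover 6; path=2>3>6; order=2,3,6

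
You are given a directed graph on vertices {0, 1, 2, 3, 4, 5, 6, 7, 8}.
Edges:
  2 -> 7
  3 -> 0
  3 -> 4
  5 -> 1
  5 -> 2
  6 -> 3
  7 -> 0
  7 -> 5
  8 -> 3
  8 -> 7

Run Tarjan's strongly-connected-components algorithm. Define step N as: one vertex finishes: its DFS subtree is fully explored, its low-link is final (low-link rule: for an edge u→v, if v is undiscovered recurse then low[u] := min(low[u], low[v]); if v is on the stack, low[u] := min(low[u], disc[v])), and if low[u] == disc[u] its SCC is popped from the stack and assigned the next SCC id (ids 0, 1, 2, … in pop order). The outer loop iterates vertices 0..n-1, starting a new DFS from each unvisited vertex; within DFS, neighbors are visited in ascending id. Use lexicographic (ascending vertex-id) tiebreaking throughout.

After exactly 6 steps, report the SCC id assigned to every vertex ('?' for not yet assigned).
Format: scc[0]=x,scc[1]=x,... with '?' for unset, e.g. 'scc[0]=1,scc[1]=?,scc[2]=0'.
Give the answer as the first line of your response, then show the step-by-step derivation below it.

scc[0]=0,scc[1]=1,scc[2]=2,scc[3]=?,scc[4]=3,scc[5]=2,scc[6]=?,scc[7]=2,scc[8]=?

step 1: low=(low[0]=0,low[1]=?,low[2]=?,low[3]=?,low[4]=?,low[5]=?,low[6]=?,low[7]=?,low[8]=?); scc=(scc[0]=0,scc[1]=?,scc[2]=?,scc[3]=?,scc[4]=?,scc[5]=?,scc[6]=?,scc[7]=?,scc[8]=?)
step 2: low=(low[0]=0,low[1]=1,low[2]=?,low[3]=?,low[4]=?,low[5]=?,low[6]=?,low[7]=?,low[8]=?); scc=(scc[0]=0,scc[1]=1,scc[2]=?,scc[3]=?,scc[4]=?,scc[5]=?,scc[6]=?,scc[7]=?,scc[8]=?)
step 3: low=(low[0]=0,low[1]=1,low[2]=2,low[3]=?,low[4]=?,low[5]=2,low[6]=?,low[7]=3,low[8]=?); scc=(scc[0]=0,scc[1]=1,scc[2]=?,scc[3]=?,scc[4]=?,scc[5]=?,scc[6]=?,scc[7]=?,scc[8]=?)
step 4: low=(low[0]=0,low[1]=1,low[2]=2,low[3]=?,low[4]=?,low[5]=2,low[6]=?,low[7]=2,low[8]=?); scc=(scc[0]=0,scc[1]=1,scc[2]=?,scc[3]=?,scc[4]=?,scc[5]=?,scc[6]=?,scc[7]=?,scc[8]=?)
step 5: low=(low[0]=0,low[1]=1,low[2]=2,low[3]=?,low[4]=?,low[5]=2,low[6]=?,low[7]=2,low[8]=?); scc=(scc[0]=0,scc[1]=1,scc[2]=2,scc[3]=?,scc[4]=?,scc[5]=2,scc[6]=?,scc[7]=2,scc[8]=?)
step 6: low=(low[0]=0,low[1]=1,low[2]=2,low[3]=5,low[4]=6,low[5]=2,low[6]=?,low[7]=2,low[8]=?); scc=(scc[0]=0,scc[1]=1,scc[2]=2,scc[3]=?,scc[4]=3,scc[5]=2,scc[6]=?,scc[7]=2,scc[8]=?)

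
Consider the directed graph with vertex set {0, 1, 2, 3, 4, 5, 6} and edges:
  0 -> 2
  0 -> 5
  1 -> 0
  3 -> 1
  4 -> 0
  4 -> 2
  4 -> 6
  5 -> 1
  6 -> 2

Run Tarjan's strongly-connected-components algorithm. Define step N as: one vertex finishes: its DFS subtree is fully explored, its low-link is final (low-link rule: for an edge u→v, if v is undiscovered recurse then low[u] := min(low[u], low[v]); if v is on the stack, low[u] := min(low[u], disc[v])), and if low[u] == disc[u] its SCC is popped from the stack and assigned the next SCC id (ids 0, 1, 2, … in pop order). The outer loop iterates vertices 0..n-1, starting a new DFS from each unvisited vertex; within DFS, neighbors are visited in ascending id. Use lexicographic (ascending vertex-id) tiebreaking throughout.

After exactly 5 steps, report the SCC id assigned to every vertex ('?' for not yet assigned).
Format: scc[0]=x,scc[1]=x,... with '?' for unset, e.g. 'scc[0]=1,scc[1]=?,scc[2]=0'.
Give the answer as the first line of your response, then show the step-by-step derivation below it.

scc[0]=1,scc[1]=1,scc[2]=0,scc[3]=2,scc[4]=?,scc[5]=1,scc[6]=?

step 1: low=(low[0]=0,low[1]=?,low[2]=1,low[3]=?,low[4]=?,low[5]=?,low[6]=?); scc=(scc[0]=?,scc[1]=?,scc[2]=0,scc[3]=?,scc[4]=?,scc[5]=?,scc[6]=?)
step 2: low=(low[0]=0,low[1]=0,low[2]=1,low[3]=?,low[4]=?,low[5]=2,low[6]=?); scc=(scc[0]=?,scc[1]=?,scc[2]=0,scc[3]=?,scc[4]=?,scc[5]=?,scc[6]=?)
step 3: low=(low[0]=0,low[1]=0,low[2]=1,low[3]=?,low[4]=?,low[5]=0,low[6]=?); scc=(scc[0]=?,scc[1]=?,scc[2]=0,scc[3]=?,scc[4]=?,scc[5]=?,scc[6]=?)
step 4: low=(low[0]=0,low[1]=0,low[2]=1,low[3]=?,low[4]=?,low[5]=0,low[6]=?); scc=(scc[0]=1,scc[1]=1,scc[2]=0,scc[3]=?,scc[4]=?,scc[5]=1,scc[6]=?)
step 5: low=(low[0]=0,low[1]=0,low[2]=1,low[3]=4,low[4]=?,low[5]=0,low[6]=?); scc=(scc[0]=1,scc[1]=1,scc[2]=0,scc[3]=2,scc[4]=?,scc[5]=1,scc[6]=?)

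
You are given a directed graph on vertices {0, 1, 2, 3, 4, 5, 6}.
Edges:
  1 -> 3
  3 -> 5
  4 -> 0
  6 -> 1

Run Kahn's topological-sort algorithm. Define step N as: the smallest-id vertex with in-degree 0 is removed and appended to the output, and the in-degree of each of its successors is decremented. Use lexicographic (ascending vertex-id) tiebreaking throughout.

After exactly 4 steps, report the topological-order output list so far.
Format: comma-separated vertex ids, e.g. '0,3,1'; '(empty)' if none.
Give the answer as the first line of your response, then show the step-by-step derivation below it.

2,4,0,6

step 1: output 2; order=[2]; indeg=(1,1,0,1,0,1,0)
step 2: output 4; order=[2,4]; indeg=(0,1,0,1,0,1,0)
step 3: output 0; order=[2,4,0]; indeg=(0,1,0,1,0,1,0)
step 4: output 6; order=[2,4,0,6]; indeg=(0,0,0,1,0,1,0)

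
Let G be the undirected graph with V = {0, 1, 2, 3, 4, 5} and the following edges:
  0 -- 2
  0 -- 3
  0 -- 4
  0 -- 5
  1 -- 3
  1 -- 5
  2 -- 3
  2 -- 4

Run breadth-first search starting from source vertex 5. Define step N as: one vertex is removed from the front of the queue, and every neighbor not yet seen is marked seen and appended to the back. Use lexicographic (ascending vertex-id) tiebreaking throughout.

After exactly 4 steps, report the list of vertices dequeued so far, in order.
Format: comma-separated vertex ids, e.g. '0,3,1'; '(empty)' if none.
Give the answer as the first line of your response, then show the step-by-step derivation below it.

5,0,1,2

step 1: dequeue 5; queue=[0,1]; order=5
step 2: dequeue 0; queue=[1,2,3,4]; order=5,0
step 3: dequeue 1; queue=[2,3,4]; order=5,0,1
step 4: dequeue 2; queue=[3,4]; order=5,0,1,2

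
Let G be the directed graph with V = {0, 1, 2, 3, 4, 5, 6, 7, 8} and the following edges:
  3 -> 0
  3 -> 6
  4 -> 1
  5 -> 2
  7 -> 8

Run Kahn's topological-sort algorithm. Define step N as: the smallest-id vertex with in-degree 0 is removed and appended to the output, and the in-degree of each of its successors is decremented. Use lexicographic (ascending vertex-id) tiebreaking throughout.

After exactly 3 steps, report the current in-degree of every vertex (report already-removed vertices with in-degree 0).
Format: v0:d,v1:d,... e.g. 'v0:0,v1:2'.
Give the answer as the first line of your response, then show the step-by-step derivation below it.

v0:0,v1:0,v2:1,v3:0,v4:0,v5:0,v6:0,v7:0,v8:1

step 1: output 3; order=[3]; indeg=(0,1,1,0,0,0,0,0,1)
step 2: output 0; order=[3,0]; indeg=(0,1,1,0,0,0,0,0,1)
step 3: output 4; order=[3,0,4]; indeg=(0,0,1,0,0,0,0,0,1)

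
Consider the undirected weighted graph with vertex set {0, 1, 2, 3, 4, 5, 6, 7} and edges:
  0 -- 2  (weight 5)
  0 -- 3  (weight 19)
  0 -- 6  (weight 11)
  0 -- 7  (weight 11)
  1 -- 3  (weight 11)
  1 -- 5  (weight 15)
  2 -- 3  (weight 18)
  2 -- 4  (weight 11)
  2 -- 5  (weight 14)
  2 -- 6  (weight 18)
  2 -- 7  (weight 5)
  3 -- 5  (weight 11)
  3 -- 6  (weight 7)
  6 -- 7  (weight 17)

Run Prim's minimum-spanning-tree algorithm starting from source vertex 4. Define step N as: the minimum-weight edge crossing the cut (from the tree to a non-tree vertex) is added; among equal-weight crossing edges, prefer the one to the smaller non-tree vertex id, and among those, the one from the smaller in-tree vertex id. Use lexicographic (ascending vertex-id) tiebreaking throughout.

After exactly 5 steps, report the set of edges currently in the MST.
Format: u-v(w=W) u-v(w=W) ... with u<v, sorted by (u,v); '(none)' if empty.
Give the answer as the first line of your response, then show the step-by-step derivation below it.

0-2(w=5) 0-6(w=11) 2-4(w=11) 2-7(w=5) 3-6(w=7)

step 1: add edge 2-4 (w=11); MST = {2-4(w=11)}
step 2: add edge 0-2 (w=5); MST = {0-2(w=5) 2-4(w=11)}
step 3: add edge 2-7 (w=5); MST = {0-2(w=5) 2-4(w=11) 2-7(w=5)}
step 4: add edge 0-6 (w=11); MST = {0-2(w=5) 0-6(w=11) 2-4(w=11) 2-7(w=5)}
step 5: add edge 3-6 (w=7); MST = {0-2(w=5) 0-6(w=11) 2-4(w=11) 2-7(w=5) 3-6(w=7)}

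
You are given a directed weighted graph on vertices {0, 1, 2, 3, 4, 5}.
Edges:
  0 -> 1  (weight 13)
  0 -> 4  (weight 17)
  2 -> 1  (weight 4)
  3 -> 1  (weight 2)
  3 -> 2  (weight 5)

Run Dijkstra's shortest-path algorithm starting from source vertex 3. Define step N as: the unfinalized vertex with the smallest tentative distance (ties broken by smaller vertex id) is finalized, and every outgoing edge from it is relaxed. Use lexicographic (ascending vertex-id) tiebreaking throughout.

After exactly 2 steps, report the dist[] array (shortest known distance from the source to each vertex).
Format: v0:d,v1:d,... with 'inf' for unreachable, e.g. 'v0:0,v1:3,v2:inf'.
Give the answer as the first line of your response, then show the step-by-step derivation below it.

v0:inf,v1:2,v2:5,v3:0,v4:inf,v5:inf

step 1: dist = v0:inf,v1:2,v2:5,v3:0,v4:inf,v5:inf
step 2: dist = v0:inf,v1:2,v2:5,v3:0,v4:inf,v5:inf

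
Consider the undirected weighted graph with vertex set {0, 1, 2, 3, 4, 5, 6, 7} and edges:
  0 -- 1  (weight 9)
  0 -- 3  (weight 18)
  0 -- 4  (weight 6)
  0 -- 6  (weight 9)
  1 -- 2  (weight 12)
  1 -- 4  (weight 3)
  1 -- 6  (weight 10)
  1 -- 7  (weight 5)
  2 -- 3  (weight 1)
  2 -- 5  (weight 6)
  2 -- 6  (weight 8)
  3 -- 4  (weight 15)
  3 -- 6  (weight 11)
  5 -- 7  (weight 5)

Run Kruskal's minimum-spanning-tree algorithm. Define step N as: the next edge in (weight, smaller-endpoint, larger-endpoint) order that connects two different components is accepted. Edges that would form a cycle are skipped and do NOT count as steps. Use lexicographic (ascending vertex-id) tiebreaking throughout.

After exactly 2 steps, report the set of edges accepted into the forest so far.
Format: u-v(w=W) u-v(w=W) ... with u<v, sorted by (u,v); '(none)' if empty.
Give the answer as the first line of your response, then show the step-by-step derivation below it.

1-4(w=3) 2-3(w=1)

step 1: add edge 2-3 (w=1); MST = {2-3(w=1)}
step 2: add edge 1-4 (w=3); MST = {1-4(w=3) 2-3(w=1)}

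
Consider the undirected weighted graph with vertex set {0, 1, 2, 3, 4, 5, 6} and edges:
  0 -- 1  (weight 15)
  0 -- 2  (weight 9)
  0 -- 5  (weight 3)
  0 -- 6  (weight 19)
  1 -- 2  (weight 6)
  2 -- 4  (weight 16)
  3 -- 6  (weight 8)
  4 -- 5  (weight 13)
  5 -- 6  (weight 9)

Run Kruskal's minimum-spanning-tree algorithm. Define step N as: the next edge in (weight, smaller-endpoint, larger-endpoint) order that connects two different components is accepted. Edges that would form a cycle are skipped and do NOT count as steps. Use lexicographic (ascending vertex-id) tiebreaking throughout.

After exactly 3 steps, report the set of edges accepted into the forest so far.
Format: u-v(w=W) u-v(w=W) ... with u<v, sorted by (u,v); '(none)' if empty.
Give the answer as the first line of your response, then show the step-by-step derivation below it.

0-5(w=3) 1-2(w=6) 3-6(w=8)

step 1: add edge 0-5 (w=3); MST = {0-5(w=3)}
step 2: add edge 1-2 (w=6); MST = {0-5(w=3) 1-2(w=6)}
step 3: add edge 3-6 (w=8); MST = {0-5(w=3) 1-2(w=6) 3-6(w=8)}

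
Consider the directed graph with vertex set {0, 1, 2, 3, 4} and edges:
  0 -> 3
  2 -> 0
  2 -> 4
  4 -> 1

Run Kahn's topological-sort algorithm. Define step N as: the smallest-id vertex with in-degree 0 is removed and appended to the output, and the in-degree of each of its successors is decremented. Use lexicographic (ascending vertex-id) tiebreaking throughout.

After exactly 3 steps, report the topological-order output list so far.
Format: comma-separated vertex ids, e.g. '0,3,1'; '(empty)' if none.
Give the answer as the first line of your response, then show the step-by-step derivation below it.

2,0,3

step 1: output 2; order=[2]; indeg=(0,1,0,1,0)
step 2: output 0; order=[2,0]; indeg=(0,1,0,0,0)
step 3: output 3; order=[2,0,3]; indeg=(0,1,0,0,0)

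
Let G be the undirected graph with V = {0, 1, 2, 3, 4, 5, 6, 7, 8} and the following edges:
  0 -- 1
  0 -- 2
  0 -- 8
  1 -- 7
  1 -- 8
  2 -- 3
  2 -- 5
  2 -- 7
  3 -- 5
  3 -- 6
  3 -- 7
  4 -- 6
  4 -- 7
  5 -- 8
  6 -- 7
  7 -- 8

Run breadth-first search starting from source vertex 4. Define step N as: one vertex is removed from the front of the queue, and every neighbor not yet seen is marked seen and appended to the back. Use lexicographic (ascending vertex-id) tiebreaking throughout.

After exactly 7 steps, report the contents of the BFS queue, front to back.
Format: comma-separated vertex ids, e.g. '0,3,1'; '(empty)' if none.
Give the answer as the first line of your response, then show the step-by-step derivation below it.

5,0

step 1: dequeue 4; queue=[6,7]; order=4
step 2: dequeue 6; queue=[7,3]; order=4,6
step 3: dequeue 7; queue=[3,1,2,8]; order=4,6,7
step 4: dequeue 3; queue=[1,2,8,5]; order=4,6,7,3
step 5: dequeue 1; queue=[2,8,5,0]; order=4,6,7,3,1
step 6: dequeue 2; queue=[8,5,0]; order=4,6,7,3,1,2
step 7: dequeue 8; queue=[5,0]; order=4,6,7,3,1,2,8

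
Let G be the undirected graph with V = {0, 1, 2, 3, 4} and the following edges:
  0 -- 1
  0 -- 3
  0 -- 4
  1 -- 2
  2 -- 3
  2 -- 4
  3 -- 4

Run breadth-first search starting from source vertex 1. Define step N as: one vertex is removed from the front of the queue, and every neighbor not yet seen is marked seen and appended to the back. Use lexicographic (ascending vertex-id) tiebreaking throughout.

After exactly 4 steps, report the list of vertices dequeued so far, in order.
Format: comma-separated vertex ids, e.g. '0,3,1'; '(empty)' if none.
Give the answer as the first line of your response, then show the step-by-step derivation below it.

1,0,2,3

step 1: dequeue 1; queue=[0,2]; order=1
step 2: dequeue 0; queue=[2,3,4]; order=1,0
step 3: dequeue 2; queue=[3,4]; order=1,0,2
step 4: dequeue 3; queue=[4]; order=1,0,2,3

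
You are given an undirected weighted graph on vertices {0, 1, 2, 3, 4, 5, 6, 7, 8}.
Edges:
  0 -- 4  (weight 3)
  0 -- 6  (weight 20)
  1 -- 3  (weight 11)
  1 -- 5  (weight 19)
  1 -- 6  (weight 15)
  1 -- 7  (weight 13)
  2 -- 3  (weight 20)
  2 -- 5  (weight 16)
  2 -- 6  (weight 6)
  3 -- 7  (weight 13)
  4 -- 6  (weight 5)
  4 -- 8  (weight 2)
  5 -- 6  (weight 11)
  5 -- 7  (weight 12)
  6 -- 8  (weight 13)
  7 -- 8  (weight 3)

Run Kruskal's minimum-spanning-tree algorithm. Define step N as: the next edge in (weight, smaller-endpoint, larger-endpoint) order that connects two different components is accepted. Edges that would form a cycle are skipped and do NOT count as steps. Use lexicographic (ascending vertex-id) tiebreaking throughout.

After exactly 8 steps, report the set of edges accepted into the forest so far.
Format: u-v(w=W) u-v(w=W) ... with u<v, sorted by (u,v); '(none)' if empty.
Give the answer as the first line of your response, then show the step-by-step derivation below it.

0-4(w=3) 1-3(w=11) 1-7(w=13) 2-6(w=6) 4-6(w=5) 4-8(w=2) 5-6(w=11) 7-8(w=3)

step 1: add edge 4-8 (w=2); MST = {4-8(w=2)}
step 2: add edge 0-4 (w=3); MST = {0-4(w=3) 4-8(w=2)}
step 3: add edge 7-8 (w=3); MST = {0-4(w=3) 4-8(w=2) 7-8(w=3)}
step 4: add edge 4-6 (w=5); MST = {0-4(w=3) 4-6(w=5) 4-8(w=2) 7-8(w=3)}
step 5: add edge 2-6 (w=6); MST = {0-4(w=3) 2-6(w=6) 4-6(w=5) 4-8(w=2) 7-8(w=3)}
step 6: add edge 1-3 (w=11); MST = {0-4(w=3) 1-3(w=11) 2-6(w=6) 4-6(w=5) 4-8(w=2) 7-8(w=3)}
step 7: add edge 5-6 (w=11); MST = {0-4(w=3) 1-3(w=11) 2-6(w=6) 4-6(w=5) 4-8(w=2) 5-6(w=11) 7-8(w=3)}
step 8: add edge 1-7 (w=13); MST = {0-4(w=3) 1-3(w=11) 1-7(w=13) 2-6(w=6) 4-6(w=5) 4-8(w=2) 5-6(w=11) 7-8(w=3)}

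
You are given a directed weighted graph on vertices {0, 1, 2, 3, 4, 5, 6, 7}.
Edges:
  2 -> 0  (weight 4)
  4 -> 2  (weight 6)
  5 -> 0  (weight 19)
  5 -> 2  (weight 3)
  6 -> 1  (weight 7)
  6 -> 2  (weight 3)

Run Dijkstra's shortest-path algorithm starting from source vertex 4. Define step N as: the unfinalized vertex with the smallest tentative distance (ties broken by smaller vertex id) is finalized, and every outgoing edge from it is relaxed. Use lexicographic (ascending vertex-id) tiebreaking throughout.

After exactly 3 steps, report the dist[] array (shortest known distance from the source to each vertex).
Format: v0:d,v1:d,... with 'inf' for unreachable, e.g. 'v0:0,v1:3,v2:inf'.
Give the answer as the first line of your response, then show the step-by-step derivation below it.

v0:10,v1:inf,v2:6,v3:inf,v4:0,v5:inf,v6:inf,v7:inf

step 1: dist = v0:inf,v1:inf,v2:6,v3:inf,v4:0,v5:inf,v6:inf,v7:inf
step 2: dist = v0:10,v1:inf,v2:6,v3:inf,v4:0,v5:inf,v6:inf,v7:inf
step 3: dist = v0:10,v1:inf,v2:6,v3:inf,v4:0,v5:inf,v6:inf,v7:inf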